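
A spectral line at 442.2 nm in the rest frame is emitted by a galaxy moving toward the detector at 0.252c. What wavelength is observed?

Relativistic Doppler for wavelength: λ' = λ₀ · √((1 − β)/(1 + β)).
λ' = 442.2 × √(0.7480/1.2520) = 442.2 × 0.77295 ≈ 341.8 nm.

341.8 nm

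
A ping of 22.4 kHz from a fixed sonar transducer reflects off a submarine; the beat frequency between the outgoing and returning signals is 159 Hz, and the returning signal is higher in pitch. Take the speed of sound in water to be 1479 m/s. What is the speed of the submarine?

5.2 m/s

Double Doppler shift off a moving reflector: f₂ = f₀ · (v + u)/(v − u) (u > 0 toward emitter).
Returning signal is higher, so f₂ = f₀ + Δf = 22400 + 159 = 22559 Hz.
Rearranging, u = v · (f₂ − f₀)/(f₂ + f₀) = 1479 × 159/44959 ≈ 5.2 m/s.
So the submarine is moving at 5.2 m/s toward the emitter.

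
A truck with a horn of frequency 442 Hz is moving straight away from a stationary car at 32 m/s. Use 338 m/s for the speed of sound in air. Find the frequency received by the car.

Moving source, stationary observer: f' = f · v/(v + v_s) since the source is receding.
f' = 442 × 338/(338 + 32) = 442 × 338/370 ≈ 404 Hz.

404 Hz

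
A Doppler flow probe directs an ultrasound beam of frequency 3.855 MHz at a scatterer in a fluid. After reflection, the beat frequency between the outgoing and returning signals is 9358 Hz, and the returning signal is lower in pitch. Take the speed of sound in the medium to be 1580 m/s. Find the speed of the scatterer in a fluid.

Double Doppler shift off a moving reflector: f₂ = f₀ · (v + u)/(v − u) (u > 0 toward emitter).
Returning signal is lower, so f₂ = f₀ − Δf = 3855000 − 9358 = 3845642 Hz.
Rearranging, u = v · (f₂ − f₀)/(f₂ + f₀) = 1580 × -9358/7700642 ≈ -1.92 m/s.
So the scatterer in a fluid is moving at 1.92 m/s away from the emitter.

1.92 m/s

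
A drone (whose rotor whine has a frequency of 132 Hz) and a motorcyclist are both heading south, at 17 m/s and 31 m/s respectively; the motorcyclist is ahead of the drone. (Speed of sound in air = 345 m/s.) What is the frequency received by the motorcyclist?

The motorcyclist is ahead, so the drone is moving toward it while the motorcyclist is moving away from the drone.
With source approaching and observer receding, f' = f · (v − v_o)/(v − v_s).
f' = 132 × (345 − 31)/(345 − 17) = 132 × 314/328 ≈ 126 Hz.

126 Hz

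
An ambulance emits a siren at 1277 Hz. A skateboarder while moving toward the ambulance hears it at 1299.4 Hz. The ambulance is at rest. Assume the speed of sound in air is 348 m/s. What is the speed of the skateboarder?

6.1 m/s

f' = f · (v + v_o)/v ⇒ v_o = v · |f'/f − 1|.
v_o = 348 × |1299.4/1277 − 1| = 348 × 0.01754 ≈ 6.1 m/s.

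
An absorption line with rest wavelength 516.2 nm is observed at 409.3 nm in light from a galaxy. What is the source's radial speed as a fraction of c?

0.228

λ'/λ₀ = 0.7929 < 1 (blueshift), so the source is approaching.
λ'/λ₀ = √((1 − β)/(1 + β)) for an approaching source ⇒ β = (1 − r²)/(1 + r²) with r = λ'/λ₀.
β = (1 − 0.6287)/(1 + 0.6287) ≈ 0.228.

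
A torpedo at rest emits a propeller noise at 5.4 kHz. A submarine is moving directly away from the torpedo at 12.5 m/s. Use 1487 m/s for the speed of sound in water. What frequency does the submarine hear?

Only the observer moves, away from the source, so f' = f · (v − v_o)/v.
f' = 5.4 × (1487 − 12.5)/1487 = 5.4 × 1474.5/1487 ≈ 5.35 kHz.

5.35 kHz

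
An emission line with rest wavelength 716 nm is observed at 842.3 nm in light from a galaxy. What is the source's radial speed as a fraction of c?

λ'/λ₀ = 1.1764 > 1 (redshift), so the source is receding.
λ'/λ₀ = √((1 + β)/(1 − β)) for a receding source ⇒ β = (r² − 1)/(r² + 1) with r = λ'/λ₀.
β = (1.3839 − 1)/(1.3839 + 1) ≈ 0.161.

0.161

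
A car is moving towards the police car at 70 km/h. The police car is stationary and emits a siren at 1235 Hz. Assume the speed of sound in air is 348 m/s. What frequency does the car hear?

70 km/h = 19.44 m/s.
Moving observer, stationary source: f' = f · (v + v_o)/v.
f' = 1235 × (348 + 19.44)/348 = 1235 × 367.44/348 ≈ 1304 Hz.

1304 Hz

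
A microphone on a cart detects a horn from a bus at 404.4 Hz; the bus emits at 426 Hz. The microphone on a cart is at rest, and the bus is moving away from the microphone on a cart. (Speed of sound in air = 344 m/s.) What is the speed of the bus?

18.4 m/s

f' = f · v/(v + v_s) ⇒ v_s = v · |1 − f/f'|.
v_s = 344 × |1 − 426/404.4| = 344 × 0.05341 ≈ 18.4 m/s.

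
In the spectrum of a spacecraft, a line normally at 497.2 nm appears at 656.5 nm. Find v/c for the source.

0.271c

λ'/λ₀ = 1.3204 > 1 (redshift), so the source is receding.
λ'/λ₀ = √((1 + β)/(1 − β)) for a receding source ⇒ β = (r² − 1)/(r² + 1) with r = λ'/λ₀.
β = (1.7434 − 1)/(1.7434 + 1) ≈ 0.271.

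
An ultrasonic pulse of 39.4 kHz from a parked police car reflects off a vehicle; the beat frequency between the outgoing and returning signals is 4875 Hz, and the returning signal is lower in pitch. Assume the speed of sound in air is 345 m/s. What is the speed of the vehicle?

Double Doppler shift off a moving reflector: f₂ = f₀ · (v + u)/(v − u) (u > 0 toward emitter).
Returning signal is lower, so f₂ = f₀ − Δf = 39400 − 4875 = 34525 Hz.
Rearranging, u = v · (f₂ − f₀)/(f₂ + f₀) = 345 × -4875/73925 ≈ -22.8 m/s.
So the vehicle is moving at 22.8 m/s away from the emitter.

22.8 m/s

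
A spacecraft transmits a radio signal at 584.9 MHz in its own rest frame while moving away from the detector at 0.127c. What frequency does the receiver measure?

Relativistic Doppler for frequency: f' = f₀ · √((1 − β)/(1 + β)).
f' = 584.9 × √(0.8730/1.1270) = 584.9 × 0.88013 ≈ 514.8 MHz.

514.8 MHz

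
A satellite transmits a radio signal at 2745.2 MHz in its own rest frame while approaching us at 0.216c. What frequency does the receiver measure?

Relativistic Doppler for frequency: f' = f₀ · √((1 + β)/(1 − β)).
f' = 2745.2 × √(1.2160/0.7840) = 2745.2 × 1.24540 ≈ 3418.9 MHz.

3418.9 MHz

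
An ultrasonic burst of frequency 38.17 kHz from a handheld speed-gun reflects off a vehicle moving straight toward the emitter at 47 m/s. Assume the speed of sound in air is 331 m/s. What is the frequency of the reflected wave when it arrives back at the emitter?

50.8 kHz

At the vehicle (a moving observer), f₁ = f₀ · (v + u)/v = 38.17 × 378/331 ≈ 43.6 kHz.
On reflection it acts as a source moving toward the stationary detector: f₂ = f₁ · v/(v − u) = 43.6 × 331/284 ≈ 50.8 kHz.
Equivalently f₂ = f₀ · (v + u)/(v − u).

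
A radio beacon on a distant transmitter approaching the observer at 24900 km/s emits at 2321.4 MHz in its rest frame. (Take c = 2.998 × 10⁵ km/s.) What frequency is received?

2522.9 MHz

β = v/c = 24900/299800 = 0.0831.
Relativistic Doppler for frequency: f' = f₀ · √((1 + β)/(1 − β)).
f' = 2321.4 × √(1.0831/0.9169) = 2321.4 × 1.08681 ≈ 2522.9 MHz.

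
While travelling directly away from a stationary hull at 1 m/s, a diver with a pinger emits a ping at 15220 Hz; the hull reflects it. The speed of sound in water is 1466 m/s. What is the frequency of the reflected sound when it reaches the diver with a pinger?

15199 Hz

The hull receives the sound from a moving source: f₁ = f₀ · v/(v + v_e) = 15220 × 1466/1467 ≈ 15210 Hz.
On the return leg the diver with a pinger is a moving observer: f₂ = f₁ · (v − v_e)/v = 15210 × 1465/1466 ≈ 15199 Hz.
Equivalently f₂ = f₀ · (v − v_e)/(v + v_e).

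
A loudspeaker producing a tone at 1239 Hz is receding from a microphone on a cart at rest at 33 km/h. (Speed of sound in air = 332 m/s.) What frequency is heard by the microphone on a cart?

1206 Hz

33 km/h = 9.167 m/s.
Only the source moves, away from the listener, so f' = f · v/(v + v_s).
f' = 1239 × 332/(332 + 9.167) = 1239 × 332/341.2 ≈ 1206 Hz.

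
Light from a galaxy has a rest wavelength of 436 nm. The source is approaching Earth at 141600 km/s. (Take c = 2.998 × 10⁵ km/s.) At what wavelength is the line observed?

β = v/c = 141600/299800 = 0.4723.
Relativistic Doppler for wavelength: λ' = λ₀ · √((1 − β)/(1 + β)).
λ' = 436 × √(0.5277/1.4723) = 436 × 0.59867 ≈ 261.0 nm.

261.0 nm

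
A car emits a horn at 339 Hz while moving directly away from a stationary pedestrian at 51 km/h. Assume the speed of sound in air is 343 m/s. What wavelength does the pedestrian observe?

1.05 m

51 km/h = 14.17 m/s.
With the source moving away from a stationary observer, f' = f · v/(v + v_s).
f' = 339 × 343/(343 + 14.17) ≈ 326 Hz.
λ' = v/f' = 343/325.554 ≈ 1.05 m.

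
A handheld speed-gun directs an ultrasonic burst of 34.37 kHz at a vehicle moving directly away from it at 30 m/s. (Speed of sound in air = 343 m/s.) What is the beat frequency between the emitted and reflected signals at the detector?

5529 Hz

At the vehicle (a moving observer), f₁ = f₀ · (v − u)/v = 34.37 × 313/343 ≈ 31.36 kHz.
On reflection it acts as a source moving away from the stationary detector: f₂ = f₁ · v/(v + u) = 31.36 × 343/373 ≈ 28.84 kHz.
Beat frequency (with f₀ = 34370 Hz): |f₂ − f₀| = 2u·f₀/(v + u) = 2 × 30 × 34370/373 ≈ 5529 Hz.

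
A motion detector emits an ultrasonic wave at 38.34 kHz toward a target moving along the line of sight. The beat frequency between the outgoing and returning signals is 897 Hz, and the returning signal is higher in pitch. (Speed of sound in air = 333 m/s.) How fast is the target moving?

Double Doppler shift off a moving reflector: f₂ = f₀ · (v + u)/(v − u) (u > 0 toward emitter).
Returning signal is higher, so f₂ = f₀ + Δf = 38340 + 897 = 39237 Hz.
Rearranging, u = v · (f₂ − f₀)/(f₂ + f₀) = 333 × 897/77577 ≈ 3.9 m/s.
So the target is moving at 3.9 m/s toward the emitter.

3.9 m/s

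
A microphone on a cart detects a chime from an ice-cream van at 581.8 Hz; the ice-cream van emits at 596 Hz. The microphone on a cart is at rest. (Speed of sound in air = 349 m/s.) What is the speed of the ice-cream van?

f' < f, so the ice-cream van is receding.
f' = f · v/(v + v_s) ⇒ v_s = v · |1 − f/f'|.
v_s = 349 × |1 − 596/581.8| = 349 × 0.02441 ≈ 8.5 m/s.

8.5 m/s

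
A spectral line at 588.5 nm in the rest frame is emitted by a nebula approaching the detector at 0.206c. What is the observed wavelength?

477.5 nm

Relativistic Doppler for wavelength: λ' = λ₀ · √((1 − β)/(1 + β)).
λ' = 588.5 × √(0.7940/1.2060) = 588.5 × 0.81140 ≈ 477.5 nm.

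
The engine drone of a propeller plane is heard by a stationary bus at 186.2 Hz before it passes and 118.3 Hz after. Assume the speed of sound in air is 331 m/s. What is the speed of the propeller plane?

f₁/f₂ = (v + v_s)/(v − v_s), so v_s = v · (f₁ − f₂)/(f₁ + f₂).
v_s = 331 × (186.2 − 118.3)/(186.2 + 118.3) = 331 × 67.9/304.5 ≈ 74 m/s.

74 m/s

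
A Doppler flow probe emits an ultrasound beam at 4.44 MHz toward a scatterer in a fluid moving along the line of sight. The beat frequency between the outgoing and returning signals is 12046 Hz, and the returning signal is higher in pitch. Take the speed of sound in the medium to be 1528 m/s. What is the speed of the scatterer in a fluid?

Double Doppler shift off a moving reflector: f₂ = f₀ · (v + u)/(v − u) (u > 0 toward emitter).
Returning signal is higher, so f₂ = f₀ + Δf = 4440000 + 12046 = 4452046 Hz.
Rearranging, u = v · (f₂ − f₀)/(f₂ + f₀) = 1528 × 12046/8892046 ≈ 2.07 m/s.
So the scatterer in a fluid is moving at 2.07 m/s toward the emitter.

2.07 m/s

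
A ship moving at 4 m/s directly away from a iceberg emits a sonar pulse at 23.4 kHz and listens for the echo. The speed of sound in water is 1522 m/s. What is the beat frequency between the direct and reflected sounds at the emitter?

The iceberg receives the sound from a moving source: f₁ = f₀ · v/(v + v_e) = 23.4 × 1522/1526 ≈ 23.3387 kHz.
On the return leg the ship is a moving observer: f₂ = f₁ · (v − v_e)/v = 23.3387 × 1518/1522 ≈ 23.2773 kHz.
Equivalently f₂ = f₀ · (v − v_e)/(v + v_e).
Beat against the emitted tone (with f₀ = 23400 Hz): |f₂ − f₀| = 2v_e·f₀/(v + v_e) = 2 × 4 × 23400/1526 ≈ 123 Hz.

123 Hz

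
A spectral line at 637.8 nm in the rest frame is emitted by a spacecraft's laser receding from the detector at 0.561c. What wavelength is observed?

Relativistic Doppler for wavelength: λ' = λ₀ · √((1 + β)/(1 − β)).
λ' = 637.8 × √(1.5610/0.4390) = 637.8 × 1.88569 ≈ 1202.7 nm.

1202.7 nm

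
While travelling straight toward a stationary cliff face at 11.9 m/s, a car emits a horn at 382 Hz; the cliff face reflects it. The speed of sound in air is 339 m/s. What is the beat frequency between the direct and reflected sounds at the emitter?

The cliff face receives the sound from a moving source: f₁ = f₀ · v/(v − v_e) = 382 × 339/327.1 ≈ 395.9 Hz.
On the return leg the car is a moving observer: f₂ = f₁ · (v + v_e)/v = 395.9 × 350.9/339 ≈ 409.8 Hz.
Beat against the emitted tone: |f₂ − f₀| = 2v_e·f₀/(v − v_e) = 2 × 11.9 × 382/327.1 ≈ 27.8 Hz.

27.8 Hz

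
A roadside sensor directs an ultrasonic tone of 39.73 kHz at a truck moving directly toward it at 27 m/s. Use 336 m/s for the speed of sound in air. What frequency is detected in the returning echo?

46.7 kHz

At the truck (a moving observer), f₁ = f₀ · (v + u)/v = 39.73 × 363/336 ≈ 42.9 kHz.
On reflection it acts as a source moving toward the stationary detector: f₂ = f₁ · v/(v − u) = 42.9 × 336/309 ≈ 46.7 kHz.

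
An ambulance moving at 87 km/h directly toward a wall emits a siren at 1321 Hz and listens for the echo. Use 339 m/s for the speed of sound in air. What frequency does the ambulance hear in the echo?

87 km/h = 24.17 m/s.
The wall receives the sound from a moving source: f₁ = f₀ · v/(v − v_e) = 1321 × 339/314.83 ≈ 1422 Hz.
On the return leg the ambulance is a moving observer: f₂ = f₁ · (v + v_e)/v = 1422 × 363.17/339 ≈ 1524 Hz.
Equivalently f₂ = f₀ · (v + v_e)/(v − v_e).

1524 Hz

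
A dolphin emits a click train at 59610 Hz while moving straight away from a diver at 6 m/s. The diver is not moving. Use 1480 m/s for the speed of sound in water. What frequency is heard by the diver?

59369 Hz

Only the source moves, away from the listener, so f' = f · v/(v + v_s).
f' = 59610 × 1480/(1480 + 6) = 59610 × 1480/1486 ≈ 59369 Hz.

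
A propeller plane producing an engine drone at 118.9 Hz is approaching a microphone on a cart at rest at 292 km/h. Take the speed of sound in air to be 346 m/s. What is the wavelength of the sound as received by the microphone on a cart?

2.23 m

292 km/h = 81.11 m/s.
Moving source, stationary observer: f' = f · v/(v − v_s) since the source is approaching.
f' = 118.9 × 346/(346 − 81.11) ≈ 155 Hz.
λ' = v/f' = 346/155.308 ≈ 2.23 m.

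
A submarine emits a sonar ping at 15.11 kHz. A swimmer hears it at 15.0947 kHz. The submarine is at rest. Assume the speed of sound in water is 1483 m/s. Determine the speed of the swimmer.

1.50 m/s

f' < f, so the swimmer is receding.
f' = f · (v − v_o)/v ⇒ v_o = v · |f'/f − 1|.
v_o = 1483 × |15.0947/15.11 − 1| = 1483 × 0.001013 ≈ 1.50 m/s.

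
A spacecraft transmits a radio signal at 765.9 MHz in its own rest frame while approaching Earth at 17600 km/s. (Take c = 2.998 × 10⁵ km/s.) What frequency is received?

β = v/c = 17600/299800 = 0.0587.
Relativistic Doppler for frequency: f' = f₀ · √((1 + β)/(1 − β)).
f' = 765.9 × √(1.0587/0.9413) = 765.9 × 1.06053 ≈ 812.3 MHz.

812.3 MHz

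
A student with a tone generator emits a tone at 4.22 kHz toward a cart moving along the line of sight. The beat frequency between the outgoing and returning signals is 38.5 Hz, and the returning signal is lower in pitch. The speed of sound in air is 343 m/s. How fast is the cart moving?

1.57 m/s

Double Doppler shift off a moving reflector: f₂ = f₀ · (v + u)/(v − u) (u > 0 toward emitter).
Returning signal is lower, so f₂ = f₀ − Δf = 4220 − 38.5 = 4181.5 Hz.
Rearranging, u = v · (f₂ − f₀)/(f₂ + f₀) = 343 × -38.5/8401.5 ≈ -1.57 m/s.
So the cart is moving at 1.57 m/s away from the emitter.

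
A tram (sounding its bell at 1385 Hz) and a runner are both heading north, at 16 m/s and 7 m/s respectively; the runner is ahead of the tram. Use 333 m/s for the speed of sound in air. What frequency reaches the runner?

1424 Hz

The runner is ahead, so the tram is moving toward it while the runner is moving away from the tram.
Both move, so f' = f · (v − v_o)/(v − v_s).
f' = 1385 × (333 − 7)/(333 − 16) = 1385 × 326/317 ≈ 1424 Hz.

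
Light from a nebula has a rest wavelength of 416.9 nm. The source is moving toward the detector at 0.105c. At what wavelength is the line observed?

375.2 nm

Relativistic Doppler for wavelength: λ' = λ₀ · √((1 − β)/(1 + β)).
λ' = 416.9 × √(0.8950/1.1050) = 416.9 × 0.89997 ≈ 375.2 nm.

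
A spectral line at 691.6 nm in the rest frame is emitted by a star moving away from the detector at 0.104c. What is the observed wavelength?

767.7 nm

Relativistic Doppler for wavelength: λ' = λ₀ · √((1 + β)/(1 − β)).
λ' = 691.6 × √(1.1040/0.8960) = 691.6 × 1.11002 ≈ 767.7 nm.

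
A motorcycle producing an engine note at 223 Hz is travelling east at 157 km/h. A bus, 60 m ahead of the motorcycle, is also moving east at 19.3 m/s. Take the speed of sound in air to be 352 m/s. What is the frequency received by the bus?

241 Hz

157 km/h = 43.61 m/s.
The bus is ahead, so the motorcycle is moving toward it while the bus is moving away from the motorcycle.
General Doppler shift: f' = f · (v − v_o)/(v − v_s).
f' = 223 × (352 − 19.3)/(352 − 43.61) = 223 × 332.7/308.39 ≈ 241 Hz.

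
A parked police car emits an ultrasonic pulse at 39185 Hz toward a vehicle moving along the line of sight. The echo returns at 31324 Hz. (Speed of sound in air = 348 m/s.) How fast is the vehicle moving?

39 m/s

Double Doppler shift off a moving reflector: f₂ = f₀ · (v + u)/(v − u) (u > 0 toward emitter).
Rearranging, u = v · (f₂ − f₀)/(f₂ + f₀) = 348 × -7861/70509 ≈ -39 m/s.
So the vehicle is moving at 39 m/s away from the emitter.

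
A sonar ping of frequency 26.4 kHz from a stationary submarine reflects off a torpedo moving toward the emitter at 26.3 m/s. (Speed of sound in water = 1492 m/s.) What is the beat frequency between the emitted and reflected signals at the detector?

947 Hz

At the torpedo (a moving observer), f₁ = f₀ · (v + u)/v = 26.4 × 1518.3/1492 ≈ 26.865 kHz.
The reflection then acts as a moving source: f₂ = f₁ · v/(v − u) ≈ 27.347 kHz.
Equivalently f₂ = f₀ · (v + u)/(v − u).
Beat frequency (with f₀ = 26400 Hz): |f₂ − f₀| = 2u·f₀/(v − u) = 2 × 26.3 × 26400/1465.7 ≈ 947 Hz.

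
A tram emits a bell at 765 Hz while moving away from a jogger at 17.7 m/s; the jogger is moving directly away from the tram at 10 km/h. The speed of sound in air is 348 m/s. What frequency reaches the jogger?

722 Hz

10 km/h = 2.778 m/s.
Both move, so f' = f · (v − v_o)/(v + v_s).
f' = 765 × (348 − 2.778)/(348 + 17.7) = 765 × 345.22/365.7 ≈ 722 Hz.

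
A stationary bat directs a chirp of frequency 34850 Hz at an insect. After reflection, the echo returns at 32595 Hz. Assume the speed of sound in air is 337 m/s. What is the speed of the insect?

Double Doppler shift off a moving reflector: f₂ = f₀ · (v + u)/(v − u) (u > 0 toward emitter).
Rearranging, u = v · (f₂ − f₀)/(f₂ + f₀) = 337 × -2255/67445 ≈ -11.3 m/s.
So the insect is moving at 11.3 m/s away from the emitter.

11.3 m/s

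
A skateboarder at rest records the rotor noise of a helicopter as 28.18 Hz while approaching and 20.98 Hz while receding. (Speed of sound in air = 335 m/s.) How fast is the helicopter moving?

49 m/s

f₁/f₂ = (v + v_s)/(v − v_s), so v_s = v · (f₁ − f₂)/(f₁ + f₂).
v_s = 335 × (28.18 − 20.98)/(28.18 + 20.98) = 335 × 7.20/49.16 ≈ 49 m/s.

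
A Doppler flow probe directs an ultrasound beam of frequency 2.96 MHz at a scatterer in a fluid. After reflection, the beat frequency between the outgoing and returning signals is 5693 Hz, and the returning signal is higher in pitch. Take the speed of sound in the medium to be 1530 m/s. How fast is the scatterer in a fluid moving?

Double Doppler shift off a moving reflector: f₂ = f₀ · (v + u)/(v − u) (u > 0 toward emitter).
Returning signal is higher, so f₂ = f₀ + Δf = 2960000 + 5693 = 2965693 Hz.
Rearranging, u = v · (f₂ − f₀)/(f₂ + f₀) = 1530 × 5693/5925693 ≈ 1.47 m/s.
So the scatterer in a fluid is moving at 1.47 m/s toward the emitter.

1.47 m/s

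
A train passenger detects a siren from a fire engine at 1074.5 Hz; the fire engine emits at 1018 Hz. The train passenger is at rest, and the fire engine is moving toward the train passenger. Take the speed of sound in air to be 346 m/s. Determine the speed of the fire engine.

f' = f · v/(v − v_s) ⇒ v_s = v · |1 − f/f'|.
v_s = 346 × |1 − 1018/1074.5| = 346 × 0.05258 ≈ 18.2 m/s.

18.2 m/s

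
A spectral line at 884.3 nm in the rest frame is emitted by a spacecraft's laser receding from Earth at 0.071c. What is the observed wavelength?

949.5 nm

Relativistic Doppler for wavelength: λ' = λ₀ · √((1 + β)/(1 − β)).
λ' = 884.3 × √(1.0710/0.9290) = 884.3 × 1.07371 ≈ 949.5 nm.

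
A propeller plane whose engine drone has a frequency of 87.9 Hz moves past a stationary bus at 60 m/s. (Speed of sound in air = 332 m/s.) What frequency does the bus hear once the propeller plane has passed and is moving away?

74 Hz

Receding: f₂ = f · v/(v + v_s) = 87.9 × 332/392 ≈ 74 Hz.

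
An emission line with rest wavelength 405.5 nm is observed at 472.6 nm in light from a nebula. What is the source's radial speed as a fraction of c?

λ'/λ₀ = 1.1655 > 1 (redshift), so the source is receding.
λ'/λ₀ = √((1 + β)/(1 − β)) for a receding source ⇒ β = (r² − 1)/(r² + 1) with r = λ'/λ₀.
β = (1.3583 − 1)/(1.3583 + 1) ≈ 0.152.

0.152c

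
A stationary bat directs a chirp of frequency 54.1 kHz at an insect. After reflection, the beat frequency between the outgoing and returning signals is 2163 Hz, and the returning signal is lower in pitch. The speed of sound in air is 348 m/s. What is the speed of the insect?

7.1 m/s

Double Doppler shift off a moving reflector: f₂ = f₀ · (v + u)/(v − u) (u > 0 toward emitter).
Returning signal is lower, so f₂ = f₀ − Δf = 54100 − 2163 = 51937 Hz.
Rearranging, u = v · (f₂ − f₀)/(f₂ + f₀) = 348 × -2163/106037 ≈ -7.1 m/s.
So the insect is moving at 7.1 m/s away from the emitter.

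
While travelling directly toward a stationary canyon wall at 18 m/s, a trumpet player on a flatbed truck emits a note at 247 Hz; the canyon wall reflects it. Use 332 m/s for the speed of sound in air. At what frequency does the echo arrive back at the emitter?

The canyon wall receives the sound from a moving source: f₁ = f₀ · v/(v − v_e) = 247 × 332/314 ≈ 261 Hz.
On the return leg the trumpet player on a flatbed truck is a moving observer: f₂ = f₁ · (v + v_e)/v = 261 × 350/332 ≈ 275 Hz.

275 Hz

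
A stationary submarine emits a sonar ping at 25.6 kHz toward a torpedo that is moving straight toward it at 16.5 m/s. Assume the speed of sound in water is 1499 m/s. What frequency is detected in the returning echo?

26.2 kHz

At the torpedo (a moving observer), f₁ = f₀ · (v + u)/v = 25.6 × 1515.5/1499 ≈ 25.9 kHz.
On reflection it acts as a source moving toward the stationary detector: f₂ = f₁ · v/(v − u) = 25.9 × 1499/1482.5 ≈ 26.2 kHz.
Equivalently f₂ = f₀ · (v + u)/(v − u).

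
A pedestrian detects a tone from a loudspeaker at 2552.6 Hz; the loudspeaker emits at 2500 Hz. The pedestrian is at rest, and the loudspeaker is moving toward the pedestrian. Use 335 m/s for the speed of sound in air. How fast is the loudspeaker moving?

6.9 m/s

f' = f · v/(v − v_s) ⇒ v_s = v · |1 − f/f'|.
v_s = 335 × |1 − 2500/2552.6| = 335 × 0.02061 ≈ 6.9 m/s.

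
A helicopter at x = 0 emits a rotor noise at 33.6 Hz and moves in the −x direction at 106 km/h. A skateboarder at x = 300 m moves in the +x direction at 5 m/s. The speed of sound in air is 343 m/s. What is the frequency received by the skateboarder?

106 km/h = 29.44 m/s.
The observer lies on the +x side, so the source is heading away from the observer and the observer is heading away from the source.
Both move, so f' = f · (v − v_o)/(v + v_s).
f' = 33.6 × (343 − 5)/(343 + 29.44) = 33.6 × 338/372.44 ≈ 30.5 Hz.

30.5 Hz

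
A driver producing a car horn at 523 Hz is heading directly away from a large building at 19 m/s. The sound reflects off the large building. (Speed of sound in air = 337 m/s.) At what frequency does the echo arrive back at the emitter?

The large building receives the sound from a moving source: f₁ = f₀ · v/(v + v_e) = 523 × 337/356 ≈ 495 Hz.
On the return leg the driver is a moving observer: f₂ = f₁ · (v − v_e)/v = 495 × 318/337 ≈ 467 Hz.

467 Hz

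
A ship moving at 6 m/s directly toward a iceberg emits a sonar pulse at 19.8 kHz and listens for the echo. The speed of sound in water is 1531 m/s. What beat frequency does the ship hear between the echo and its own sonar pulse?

The iceberg receives the sound from a moving source: f₁ = f₀ · v/(v − v_e) = 19.8 × 1531/1525 ≈ 19.8779 kHz.
On the return leg the ship is a moving observer: f₂ = f₁ · (v + v_e)/v = 19.8779 × 1537/1531 ≈ 19.9558 kHz.
Beat against the emitted tone (with f₀ = 19800 Hz): |f₂ − f₀| = 2v_e·f₀/(v − v_e) = 2 × 6 × 19800/1525 ≈ 156 Hz.

156 Hz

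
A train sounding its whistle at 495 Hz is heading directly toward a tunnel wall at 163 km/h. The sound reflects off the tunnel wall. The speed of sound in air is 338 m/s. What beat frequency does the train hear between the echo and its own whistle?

163 km/h = 45.28 m/s.
The tunnel wall receives the sound from a moving source: f₁ = f₀ · v/(v − v_e) = 495 × 338/292.72 ≈ 571.6 Hz.
On the return leg the train is a moving observer: f₂ = f₁ · (v + v_e)/v = 571.6 × 383.28/338 ≈ 648.1 Hz.
Beat against the emitted tone: |f₂ − f₀| = 2v_e·f₀/(v − v_e) = 2 × 45.28 × 495/292.72 ≈ 153 Hz.

153 Hz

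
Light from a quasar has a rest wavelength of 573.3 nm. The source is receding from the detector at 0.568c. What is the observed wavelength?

1092.2 nm

Relativistic Doppler for wavelength: λ' = λ₀ · √((1 + β)/(1 − β)).
λ' = 573.3 × √(1.5680/0.4320) = 573.3 × 1.90516 ≈ 1092.2 nm.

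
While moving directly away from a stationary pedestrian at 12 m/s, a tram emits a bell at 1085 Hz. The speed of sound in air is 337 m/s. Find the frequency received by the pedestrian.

Only the source moves, away from the listener, so f' = f · v/(v + v_s).
f' = 1085 × 337/(337 + 12) = 1085 × 337/349 ≈ 1048 Hz.

1048 Hz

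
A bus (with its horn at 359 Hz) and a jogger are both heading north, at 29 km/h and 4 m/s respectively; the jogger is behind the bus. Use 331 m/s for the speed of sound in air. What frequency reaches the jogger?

355 Hz

29 km/h = 8.056 m/s.
The jogger is behind, so the bus is moving away from it while the jogger is moving toward the bus.
With source receding and observer approaching, f' = f · (v + v_o)/(v + v_s).
f' = 359 × (331 + 4)/(331 + 8.056) = 359 × 335/339.06 ≈ 355 Hz.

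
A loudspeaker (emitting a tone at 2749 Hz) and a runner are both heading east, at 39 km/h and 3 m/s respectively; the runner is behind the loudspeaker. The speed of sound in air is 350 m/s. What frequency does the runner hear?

39 km/h = 10.83 m/s.
The runner is behind, so the loudspeaker is moving away from it while the runner is moving toward the loudspeaker.
General Doppler shift: f' = f · (v + v_o)/(v + v_s).
f' = 2749 × (350 + 3)/(350 + 10.83) = 2749 × 353/360.83 ≈ 2689 Hz.

2689 Hz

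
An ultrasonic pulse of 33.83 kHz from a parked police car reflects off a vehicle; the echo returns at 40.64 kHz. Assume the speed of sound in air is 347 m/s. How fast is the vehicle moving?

32 m/s

Double Doppler shift off a moving reflector: f₂ = f₀ · (v + u)/(v − u) (u > 0 toward emitter).
Rearranging, u = v · (f₂ − f₀)/(f₂ + f₀) = 347 × 6.81/74.47 ≈ 32 m/s.
So the vehicle is moving at 32 m/s toward the emitter.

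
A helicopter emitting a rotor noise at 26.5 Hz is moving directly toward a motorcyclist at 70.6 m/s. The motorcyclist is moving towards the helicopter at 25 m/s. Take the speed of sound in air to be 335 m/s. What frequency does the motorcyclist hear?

36.1 Hz

With source approaching and observer approaching, f' = f · (v + v_o)/(v − v_s).
f' = 26.5 × (335 + 25)/(335 − 70.6) = 26.5 × 360/264.4 ≈ 36.1 Hz.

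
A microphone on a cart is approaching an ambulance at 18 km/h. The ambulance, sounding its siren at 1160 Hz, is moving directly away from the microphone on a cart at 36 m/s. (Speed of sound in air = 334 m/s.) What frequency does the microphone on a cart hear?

1063 Hz

18 km/h = 5 m/s.
General Doppler shift: f' = f · (v + v_o)/(v + v_s).
f' = 1160 × (334 + 5)/(334 + 36) = 1160 × 339/370 ≈ 1063 Hz.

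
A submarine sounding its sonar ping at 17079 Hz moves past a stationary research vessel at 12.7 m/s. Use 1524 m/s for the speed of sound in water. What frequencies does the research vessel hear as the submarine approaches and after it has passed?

Approaching: f₁ = f · v/(v − v_s) = 17079 × 1524/1511.3 ≈ 17223 Hz.
Receding: f₂ = f · v/(v + v_s) = 17079 × 1524/1536.7 ≈ 16938 Hz.

17223 Hz approaching; 16938 Hz receding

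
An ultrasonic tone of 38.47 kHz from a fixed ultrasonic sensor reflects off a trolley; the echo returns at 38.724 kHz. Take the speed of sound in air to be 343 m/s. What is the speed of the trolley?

Double Doppler shift off a moving reflector: f₂ = f₀ · (v + u)/(v − u) (u > 0 toward emitter).
Rearranging, u = v · (f₂ − f₀)/(f₂ + f₀) = 343 × 0.254/77.194 ≈ 1.13 m/s.
So the trolley is moving at 1.13 m/s toward the emitter.

1.13 m/s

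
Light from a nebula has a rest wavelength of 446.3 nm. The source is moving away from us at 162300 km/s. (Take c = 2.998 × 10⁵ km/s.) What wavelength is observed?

β = v/c = 162300/299800 = 0.5414.
Relativistic Doppler for wavelength: λ' = λ₀ · √((1 + β)/(1 − β)).
λ' = 446.3 × √(1.5414/0.4586) = 446.3 × 1.83323 ≈ 818.2 nm.

818.2 nm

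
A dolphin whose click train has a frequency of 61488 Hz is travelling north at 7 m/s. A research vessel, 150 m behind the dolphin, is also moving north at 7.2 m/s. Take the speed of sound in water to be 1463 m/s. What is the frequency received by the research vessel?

61496 Hz

The research vessel is behind, so the dolphin is moving away from it while the research vessel is moving toward the dolphin.
With source receding and observer approaching, f' = f · (v + v_o)/(v + v_s).
f' = 61488 × (1463 + 7.2)/(1463 + 7) = 61488 × 1470.2/1470 ≈ 61496 Hz.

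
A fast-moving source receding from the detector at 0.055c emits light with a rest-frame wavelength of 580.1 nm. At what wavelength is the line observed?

Relativistic Doppler for wavelength: λ' = λ₀ · √((1 + β)/(1 − β)).
λ' = 580.1 × √(1.0550/0.9450) = 580.1 × 1.05660 ≈ 612.9 nm.

612.9 nm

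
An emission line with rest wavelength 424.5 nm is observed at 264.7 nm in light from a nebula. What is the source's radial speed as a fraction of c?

0.440

λ'/λ₀ = 0.6236 < 1 (blueshift), so the source is approaching.
λ'/λ₀ = √((1 − β)/(1 + β)) for an approaching source ⇒ β = (1 − r²)/(1 + r²) with r = λ'/λ₀.
β = (1 − 0.3888)/(1 + 0.3888) ≈ 0.440.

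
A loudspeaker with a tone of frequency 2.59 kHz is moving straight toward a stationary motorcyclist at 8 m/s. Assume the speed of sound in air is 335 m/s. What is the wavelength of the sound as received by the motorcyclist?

12.6 cm

With the source moving toward a stationary observer, f' = f · v/(v − v_s).
f' = 2.59 × 335/(335 − 8) ≈ 2.65 kHz.
λ' = v/f' = 335/2653.36 ≈ 12.6 cm.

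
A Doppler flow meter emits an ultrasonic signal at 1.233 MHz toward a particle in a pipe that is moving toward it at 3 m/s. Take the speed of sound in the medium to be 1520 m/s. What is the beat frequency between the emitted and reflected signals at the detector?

The particle in a pipe first receives the wave as a moving observer: f₁ = f₀ · (v + u)/v = 1.233 × (1520 + 3)/1520 ≈ 1.23543 MHz.
On reflection it acts as a source moving toward the stationary detector: f₂ = f₁ · v/(v − u) = 1.23543 × 1520/1517 ≈ 1.23788 MHz.
Equivalently f₂ = f₀ · (v + u)/(v − u).
Beat frequency (with f₀ = 1233000 Hz): |f₂ − f₀| = 2u·f₀/(v − u) = 2 × 3 × 1233000/1517 ≈ 4877 Hz.

4877 Hz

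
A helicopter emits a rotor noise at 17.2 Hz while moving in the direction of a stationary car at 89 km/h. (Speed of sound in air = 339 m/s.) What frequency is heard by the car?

89 km/h = 24.72 m/s.
Only the source moves, toward the listener, so f' = f · v/(v − v_s).
f' = 17.2 × 339/(339 − 24.72) = 17.2 × 339/314.3 ≈ 18.6 Hz.

18.6 Hz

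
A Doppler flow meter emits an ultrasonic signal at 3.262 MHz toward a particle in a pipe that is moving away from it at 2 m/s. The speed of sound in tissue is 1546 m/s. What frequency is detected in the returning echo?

At the particle in a pipe (a moving observer), f₁ = f₀ · (v − u)/v = 3.262 × 1544/1546 ≈ 3.258 MHz.
On reflection it acts as a source moving away from the stationary detector: f₂ = f₁ · v/(v + u) = 3.258 × 1546/1548 ≈ 3.254 MHz.
Equivalently f₂ = f₀ · (v − u)/(v + u).

3.254 MHz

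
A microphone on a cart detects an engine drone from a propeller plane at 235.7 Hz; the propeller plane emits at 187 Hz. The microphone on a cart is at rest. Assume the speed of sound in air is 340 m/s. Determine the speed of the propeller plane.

70 m/s

f' > f, so the propeller plane is approaching.
f' = f · v/(v − v_s) ⇒ v_s = v · |1 − f/f'|.
v_s = 340 × |1 − 187/235.7| = 340 × 0.2066 ≈ 70 m/s.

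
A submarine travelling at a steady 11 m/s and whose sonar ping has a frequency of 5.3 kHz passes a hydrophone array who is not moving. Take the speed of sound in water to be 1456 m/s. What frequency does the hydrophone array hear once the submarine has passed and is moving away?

Receding: f₂ = f · v/(v + v_s) = 5.3 × 1456/1467 ≈ 5.26 kHz.

5.26 kHz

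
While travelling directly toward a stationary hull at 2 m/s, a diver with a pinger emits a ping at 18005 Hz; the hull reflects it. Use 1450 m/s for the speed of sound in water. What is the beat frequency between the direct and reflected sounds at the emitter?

The hull receives the sound from a moving source: f₁ = f₀ · v/(v − v_e) = 18005 × 1450/1448 ≈ 18029.9 Hz.
On the return leg the diver with a pinger is a moving observer: f₂ = f₁ · (v + v_e)/v = 18029.9 × 1452/1450 ≈ 18054.7 Hz.
Beat against the emitted tone: |f₂ − f₀| = 2v_e·f₀/(v − v_e) = 2 × 2 × 18005/1448 ≈ 49.7 Hz.

49.7 Hz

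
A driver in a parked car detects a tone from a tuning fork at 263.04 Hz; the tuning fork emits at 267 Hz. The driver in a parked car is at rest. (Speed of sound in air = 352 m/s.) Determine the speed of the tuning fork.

f' < f, so the tuning fork is receding.
f' = f · v/(v + v_s) ⇒ v_s = v · |1 − f/f'|.
v_s = 352 × |1 − 267/263.04| = 352 × 0.01505 ≈ 5.3 m/s.

5.3 m/s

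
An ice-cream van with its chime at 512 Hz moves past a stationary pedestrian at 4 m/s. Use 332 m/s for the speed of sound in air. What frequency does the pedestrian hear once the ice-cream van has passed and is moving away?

506 Hz

Receding: f₂ = f · v/(v + v_s) = 512 × 332/336 ≈ 506 Hz.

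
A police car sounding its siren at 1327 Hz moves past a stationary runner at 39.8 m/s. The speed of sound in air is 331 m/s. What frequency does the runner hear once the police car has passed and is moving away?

Receding: f₂ = f · v/(v + v_s) = 1327 × 331/370.8 ≈ 1185 Hz.

1185 Hz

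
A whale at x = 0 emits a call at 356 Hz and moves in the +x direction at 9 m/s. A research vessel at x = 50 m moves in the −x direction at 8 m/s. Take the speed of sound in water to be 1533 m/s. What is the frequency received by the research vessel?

360 Hz

The observer lies on the +x side, so the source is heading toward the observer and the observer is heading toward the source.
With source approaching and observer approaching, f' = f · (v + v_o)/(v − v_s).
f' = 356 × (1533 + 8)/(1533 − 9) = 356 × 1541/1524 ≈ 360 Hz.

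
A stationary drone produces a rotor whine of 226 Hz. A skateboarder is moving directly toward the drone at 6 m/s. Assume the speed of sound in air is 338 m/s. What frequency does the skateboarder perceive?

Only the observer moves, toward the source, so f' = f · (v + v_o)/v.
f' = 226 × (338 + 6)/338 = 226 × 344/338 ≈ 230 Hz.

230 Hz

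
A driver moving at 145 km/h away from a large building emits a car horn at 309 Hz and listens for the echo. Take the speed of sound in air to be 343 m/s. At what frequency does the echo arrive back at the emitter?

244 Hz

145 km/h = 40.28 m/s.
The large building receives the sound from a moving source: f₁ = f₀ · v/(v + v_e) = 309 × 343/383.28 ≈ 277 Hz.
On the return leg the driver is a moving observer: f₂ = f₁ · (v − v_e)/v = 277 × 302.72/343 ≈ 244 Hz.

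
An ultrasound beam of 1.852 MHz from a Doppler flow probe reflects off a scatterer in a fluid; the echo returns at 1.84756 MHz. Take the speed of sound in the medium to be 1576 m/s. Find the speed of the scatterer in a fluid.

Double Doppler shift off a moving reflector: f₂ = f₀ · (v + u)/(v − u) (u > 0 toward emitter).
Rearranging, u = v · (f₂ − f₀)/(f₂ + f₀) = 1576 × -0.00444/3.69956 ≈ -1.89 m/s.
So the scatterer in a fluid is moving at 1.89 m/s away from the emitter.

1.89 m/s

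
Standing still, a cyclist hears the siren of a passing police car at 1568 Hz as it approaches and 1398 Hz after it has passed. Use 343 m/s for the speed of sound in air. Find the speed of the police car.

f₁/f₂ = (v + v_s)/(v − v_s), so v_s = v · (f₁ − f₂)/(f₁ + f₂).
v_s = 343 × (1568 − 1398)/(1568 + 1398) = 343 × 170/2966 ≈ 19.7 m/s.

19.7 m/s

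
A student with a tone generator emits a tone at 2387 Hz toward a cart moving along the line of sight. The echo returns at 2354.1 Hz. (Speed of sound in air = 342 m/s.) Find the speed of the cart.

Double Doppler shift off a moving reflector: f₂ = f₀ · (v + u)/(v − u) (u > 0 toward emitter).
Rearranging, u = v · (f₂ − f₀)/(f₂ + f₀) = 342 × -32.9/4741.1 ≈ -2.37 m/s.
So the cart is moving at 2.37 m/s away from the emitter.

2.37 m/s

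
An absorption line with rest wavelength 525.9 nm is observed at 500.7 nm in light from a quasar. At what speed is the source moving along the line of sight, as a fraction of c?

λ'/λ₀ = 0.9521 < 1 (blueshift), so the source is approaching.
λ'/λ₀ = √((1 − β)/(1 + β)) for an approaching source ⇒ β = (1 − r²)/(1 + r²) with r = λ'/λ₀.
β = (1 − 0.9065)/(1 + 0.9065) ≈ 0.049.

0.049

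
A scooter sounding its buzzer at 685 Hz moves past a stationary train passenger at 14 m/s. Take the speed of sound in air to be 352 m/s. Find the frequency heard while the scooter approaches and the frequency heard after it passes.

Approaching: f₁ = f · v/(v − v_s) = 685 × 352/338 ≈ 713 Hz.
Receding: f₂ = f · v/(v + v_s) = 685 × 352/366 ≈ 659 Hz.

713 Hz approaching; 659 Hz receding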